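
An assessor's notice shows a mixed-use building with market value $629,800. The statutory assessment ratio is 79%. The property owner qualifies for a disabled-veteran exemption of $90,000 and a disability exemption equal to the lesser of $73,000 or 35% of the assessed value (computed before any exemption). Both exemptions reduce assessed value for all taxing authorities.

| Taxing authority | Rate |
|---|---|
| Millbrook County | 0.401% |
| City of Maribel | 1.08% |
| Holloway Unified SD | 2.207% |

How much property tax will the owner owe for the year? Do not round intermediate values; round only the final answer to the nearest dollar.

Assessed value = $629,800 × 0.79 = $497,542
Disability exemption = min($73,000, 35% × $497,542) = min($73,000, $174,139.7) = $73,000 (dollar cap binds)
Taxable value = $497,542 − $90,000 − $73,000 = $334,542
Millbrook County: $334,542 × 0.00401 = $1,341.51342
City of Maribel: $334,542 × 0.0108 = $3,613.0536
Holloway Unified SD: $334,542 × 0.02207 = $7,383.34194
Total = $12,337.90896

$12,338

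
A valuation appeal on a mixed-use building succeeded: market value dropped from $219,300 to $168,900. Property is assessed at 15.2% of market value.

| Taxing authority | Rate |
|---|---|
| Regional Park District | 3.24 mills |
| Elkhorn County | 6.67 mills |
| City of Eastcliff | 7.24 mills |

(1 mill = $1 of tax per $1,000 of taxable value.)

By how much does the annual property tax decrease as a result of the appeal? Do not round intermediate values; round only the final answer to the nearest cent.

Old assessed value = $219,300 × 0.152 = $33,333.6
New assessed value = $168,900 × 0.152 = $25,672.8
Combined rate = 0.00324 + 0.00667 + 0.00724 = 0.01715
Old tax = $33,333.6 × 0.01715 = $571.67124
New tax = $25,672.8 × 0.01715 = $440.28852
Reduction = $571.67124 − $440.28852 = $131.38272

$131.38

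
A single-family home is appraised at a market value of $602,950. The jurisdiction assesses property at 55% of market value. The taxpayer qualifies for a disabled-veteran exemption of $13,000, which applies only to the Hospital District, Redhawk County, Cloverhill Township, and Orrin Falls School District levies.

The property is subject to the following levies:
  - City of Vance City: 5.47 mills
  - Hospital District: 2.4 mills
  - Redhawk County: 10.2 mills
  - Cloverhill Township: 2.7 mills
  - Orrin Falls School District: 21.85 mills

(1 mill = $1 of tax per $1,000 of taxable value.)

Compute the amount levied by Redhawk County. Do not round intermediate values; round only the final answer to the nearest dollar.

$3,250

Assessed value = $602,950 × 0.55 = $331,622.5
Redhawk County taxable value = $331,622.5 − $13,000 = $318,622.5
Redhawk County levy = $318,622.5 × 0.0102 = $3,249.9495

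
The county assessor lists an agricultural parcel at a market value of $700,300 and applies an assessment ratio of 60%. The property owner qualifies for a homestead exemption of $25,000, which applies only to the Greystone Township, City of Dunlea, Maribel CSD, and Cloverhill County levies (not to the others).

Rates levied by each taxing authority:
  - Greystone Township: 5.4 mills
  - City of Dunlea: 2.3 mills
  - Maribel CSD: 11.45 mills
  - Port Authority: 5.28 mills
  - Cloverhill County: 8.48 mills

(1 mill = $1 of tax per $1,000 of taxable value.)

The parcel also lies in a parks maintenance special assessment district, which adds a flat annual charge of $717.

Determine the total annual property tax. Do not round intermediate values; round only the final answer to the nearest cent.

$13,854.37

Assessed value = $700,300 × 0.6 = $420,180
Greystone Township: ($420,180 − $25,000) × 0.0054 = $395,180 × 0.0054 = $2,133.972
City of Dunlea: ($420,180 − $25,000) × 0.0023 = $395,180 × 0.0023 = $908.914
Maribel CSD: ($420,180 − $25,000) × 0.01145 = $395,180 × 0.01145 = $4,524.811
Port Authority: $420,180 × 0.00528 = $2,218.5504
Cloverhill County: ($420,180 − $25,000) × 0.00848 = $395,180 × 0.00848 = $3,351.1264
Levies subtotal = $13,137.3738
Total = $13,137.3738 + $717 = $13,854.3738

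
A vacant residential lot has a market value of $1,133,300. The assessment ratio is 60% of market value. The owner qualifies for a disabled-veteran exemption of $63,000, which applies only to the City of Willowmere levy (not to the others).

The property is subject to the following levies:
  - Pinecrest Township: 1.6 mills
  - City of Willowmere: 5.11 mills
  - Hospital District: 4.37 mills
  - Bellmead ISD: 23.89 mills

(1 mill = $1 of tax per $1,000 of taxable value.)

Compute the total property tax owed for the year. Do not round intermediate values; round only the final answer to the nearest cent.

$23,456.97

Assessed value = $1,133,300 × 0.6 = $679,980
Pinecrest Township: $679,980 × 0.0016 = $1,087.968
City of Willowmere: ($679,980 − $63,000) × 0.00511 = $616,980 × 0.00511 = $3,152.7678
Hospital District: $679,980 × 0.00437 = $2,971.5126
Bellmead ISD: $679,980 × 0.02389 = $16,244.7222
Total = $23,456.9706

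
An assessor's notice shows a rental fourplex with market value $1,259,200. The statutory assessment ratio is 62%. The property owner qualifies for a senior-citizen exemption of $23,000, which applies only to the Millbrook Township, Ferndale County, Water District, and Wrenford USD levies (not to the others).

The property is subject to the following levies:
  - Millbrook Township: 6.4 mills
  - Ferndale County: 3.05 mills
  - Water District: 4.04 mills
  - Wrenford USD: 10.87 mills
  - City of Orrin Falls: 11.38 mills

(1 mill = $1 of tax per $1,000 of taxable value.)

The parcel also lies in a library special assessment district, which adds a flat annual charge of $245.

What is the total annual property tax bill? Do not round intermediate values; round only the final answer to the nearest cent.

Assessed value = $1,259,200 × 0.62 = $780,704
Millbrook Township: ($780,704 − $23,000) × 0.0064 = $757,704 × 0.0064 = $4,849.3056
Ferndale County: ($780,704 − $23,000) × 0.00305 = $757,704 × 0.00305 = $2,310.9972
Water District: ($780,704 − $23,000) × 0.00404 = $757,704 × 0.00404 = $3,061.12416
Wrenford USD: ($780,704 − $23,000) × 0.01087 = $757,704 × 0.01087 = $8,236.24248
City of Orrin Falls: $780,704 × 0.01138 = $8,884.41152
Levies subtotal = $27,342.08096
Total = $27,342.08096 + $245 = $27,587.08096

$27,587.08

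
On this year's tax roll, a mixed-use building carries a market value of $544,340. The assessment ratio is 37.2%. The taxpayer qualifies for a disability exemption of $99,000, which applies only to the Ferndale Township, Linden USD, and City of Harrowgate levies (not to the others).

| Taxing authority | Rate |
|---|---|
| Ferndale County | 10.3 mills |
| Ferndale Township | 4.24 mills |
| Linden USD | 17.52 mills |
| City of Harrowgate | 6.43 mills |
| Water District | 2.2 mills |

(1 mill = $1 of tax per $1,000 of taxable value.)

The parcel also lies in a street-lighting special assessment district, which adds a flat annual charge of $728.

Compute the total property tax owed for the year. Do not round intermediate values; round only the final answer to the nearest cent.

$6,176.69

Assessed value = $544,340 × 0.372 = $202,494.48
Ferndale County: $202,494.48 × 0.0103 = $2,085.693144
Ferndale Township: ($202,494.48 − $99,000) × 0.00424 = $103,494.48 × 0.00424 = $438.8165952
Linden USD: ($202,494.48 − $99,000) × 0.01752 = $103,494.48 × 0.01752 = $1,813.2232896
City of Harrowgate: ($202,494.48 − $99,000) × 0.00643 = $103,494.48 × 0.00643 = $665.4695064
Water District: $202,494.48 × 0.0022 = $445.487856
Levies subtotal = $5,448.6903912
Total = $5,448.6903912 + $728 = $6,176.6903912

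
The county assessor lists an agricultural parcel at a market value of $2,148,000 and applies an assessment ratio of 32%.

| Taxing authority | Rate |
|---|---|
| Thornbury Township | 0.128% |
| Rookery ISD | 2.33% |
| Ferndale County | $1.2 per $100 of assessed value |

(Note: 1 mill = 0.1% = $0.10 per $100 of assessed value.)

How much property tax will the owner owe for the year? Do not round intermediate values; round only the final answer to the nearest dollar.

Assessed value = $2,148,000 × 0.32 = $687,360
Thornbury Township: $687,360 × 0.00128 = $879.8208
Rookery ISD: $687,360 × 0.0233 = $16,015.488
Ferndale County: $687,360 × 0.012 = $8,248.32
Total = $25,143.6288

$25,144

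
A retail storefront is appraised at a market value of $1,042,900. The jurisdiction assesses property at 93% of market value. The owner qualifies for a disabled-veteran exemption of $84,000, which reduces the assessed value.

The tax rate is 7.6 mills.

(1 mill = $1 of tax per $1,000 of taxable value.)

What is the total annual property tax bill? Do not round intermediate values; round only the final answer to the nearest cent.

$6,732.82

Assessed value = $1,042,900 × 0.93 = $969,897
Taxable value = $969,897 − $84,000 = $885,897
Tax = $885,897 × 0.0076 = $6,732.8172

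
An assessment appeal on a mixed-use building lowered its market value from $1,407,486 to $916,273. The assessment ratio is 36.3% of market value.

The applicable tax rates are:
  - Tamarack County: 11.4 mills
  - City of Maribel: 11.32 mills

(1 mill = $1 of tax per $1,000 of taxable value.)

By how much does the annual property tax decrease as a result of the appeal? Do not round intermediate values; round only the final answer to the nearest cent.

$4,051.21

Old assessed value = $1,407,486 × 0.363 = $510,917.418
New assessed value = $916,273 × 0.363 = $332,607.099
Combined rate = 0.0114 + 0.01132 = 0.02272
Old tax = $510,917.418 × 0.02272 = $11,608.04373696
New tax = $332,607.099 × 0.02272 = $7,556.83328928
Reduction = $11,608.04373696 − $7,556.83328928 = $4,051.21044768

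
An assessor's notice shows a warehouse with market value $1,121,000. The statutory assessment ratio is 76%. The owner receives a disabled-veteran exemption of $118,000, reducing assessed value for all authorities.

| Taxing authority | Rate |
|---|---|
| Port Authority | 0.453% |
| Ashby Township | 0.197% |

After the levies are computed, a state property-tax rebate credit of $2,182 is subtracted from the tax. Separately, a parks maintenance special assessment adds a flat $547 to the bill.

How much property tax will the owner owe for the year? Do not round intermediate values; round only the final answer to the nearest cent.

$3,135.74

Assessed value = $1,121,000 × 0.76 = $851,960
Taxable value = $851,960 − $118,000 = $733,960
Port Authority: $733,960 × 0.00453 = $3,324.8388
Ashby Township: $733,960 × 0.00197 = $1,445.9012
Levies subtotal = $4,770.74
After credit = $4,770.74 − $2,182 = $2,588.74
Total = $2,588.74 + $547 = $3,135.74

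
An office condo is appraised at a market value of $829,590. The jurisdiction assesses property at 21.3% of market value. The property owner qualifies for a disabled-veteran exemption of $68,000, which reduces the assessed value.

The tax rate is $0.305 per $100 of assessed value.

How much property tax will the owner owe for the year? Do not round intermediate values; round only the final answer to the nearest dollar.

$332

Assessed value = $829,590 × 0.213 = $176,702.67
Taxable value = $176,702.67 − $68,000 = $108,702.67
Tax = $108,702.67 × 0.00305 = $331.5431435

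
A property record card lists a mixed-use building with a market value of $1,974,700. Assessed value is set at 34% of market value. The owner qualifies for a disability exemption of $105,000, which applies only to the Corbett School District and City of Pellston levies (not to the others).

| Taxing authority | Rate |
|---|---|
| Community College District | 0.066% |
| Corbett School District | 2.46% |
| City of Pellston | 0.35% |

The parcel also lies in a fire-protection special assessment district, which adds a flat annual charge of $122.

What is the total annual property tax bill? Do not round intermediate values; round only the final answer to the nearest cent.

Assessed value = $1,974,700 × 0.34 = $671,398
Community College District: $671,398 × 0.00066 = $443.12268
Corbett School District: ($671,398 − $105,000) × 0.0246 = $566,398 × 0.0246 = $13,933.3908
City of Pellston: ($671,398 − $105,000) × 0.0035 = $566,398 × 0.0035 = $1,982.393
Levies subtotal = $16,358.90648
Total = $16,358.90648 + $122 = $16,480.90648

$16,480.91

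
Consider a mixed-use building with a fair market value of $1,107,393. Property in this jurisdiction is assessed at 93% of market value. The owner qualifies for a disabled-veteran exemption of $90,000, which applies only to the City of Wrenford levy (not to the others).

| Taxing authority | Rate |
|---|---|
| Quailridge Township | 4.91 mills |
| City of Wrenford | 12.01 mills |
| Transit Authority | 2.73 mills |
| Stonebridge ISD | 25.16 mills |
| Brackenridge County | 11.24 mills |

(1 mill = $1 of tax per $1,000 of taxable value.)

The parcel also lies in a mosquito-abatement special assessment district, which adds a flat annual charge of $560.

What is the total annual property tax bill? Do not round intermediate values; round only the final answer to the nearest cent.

$57,203.62

Assessed value = $1,107,393 × 0.93 = $1,029,875.49
Quailridge Township: $1,029,875.49 × 0.00491 = $5,056.6886559
City of Wrenford: ($1,029,875.49 − $90,000) × 0.01201 = $939,875.49 × 0.01201 = $11,287.9046349
Transit Authority: $1,029,875.49 × 0.00273 = $2,811.5600877
Stonebridge ISD: $1,029,875.49 × 0.02516 = $25,911.6673284
Brackenridge County: $1,029,875.49 × 0.01124 = $11,575.8005076
Levies subtotal = $56,643.6212145
Total = $56,643.6212145 + $560 = $57,203.6212145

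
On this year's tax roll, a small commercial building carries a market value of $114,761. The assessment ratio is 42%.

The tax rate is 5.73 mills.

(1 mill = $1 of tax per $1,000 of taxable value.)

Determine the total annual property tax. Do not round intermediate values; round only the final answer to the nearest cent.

$276.18

Assessed value = $114,761 × 0.42 = $48,199.62
Tax = $48,199.62 × 0.00573 = $276.1838226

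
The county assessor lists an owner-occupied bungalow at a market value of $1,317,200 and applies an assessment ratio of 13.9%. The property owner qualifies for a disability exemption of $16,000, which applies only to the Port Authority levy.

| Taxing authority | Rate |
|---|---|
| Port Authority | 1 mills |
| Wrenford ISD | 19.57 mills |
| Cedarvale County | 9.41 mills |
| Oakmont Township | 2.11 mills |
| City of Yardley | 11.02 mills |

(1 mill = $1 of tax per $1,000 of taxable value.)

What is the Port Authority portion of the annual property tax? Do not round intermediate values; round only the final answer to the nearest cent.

Assessed value = $1,317,200 × 0.139 = $183,090.8
Port Authority taxable value = $183,090.8 − $16,000 = $167,090.8
Port Authority levy = $167,090.8 × 0.001 = $167.0908

$167.09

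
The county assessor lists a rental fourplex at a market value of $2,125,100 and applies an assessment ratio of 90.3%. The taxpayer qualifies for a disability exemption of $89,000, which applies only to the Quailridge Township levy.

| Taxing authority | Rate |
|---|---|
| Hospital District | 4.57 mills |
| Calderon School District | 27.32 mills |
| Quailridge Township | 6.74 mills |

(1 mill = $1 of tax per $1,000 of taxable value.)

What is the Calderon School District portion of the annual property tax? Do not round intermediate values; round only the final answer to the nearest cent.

$52,426.13

Assessed value = $2,125,100 × 0.903 = $1,918,965.3
Calderon School District taxable value = $1,918,965.3 (exemption does not apply)
Calderon School District levy = $1,918,965.3 × 0.02732 = $52,426.131996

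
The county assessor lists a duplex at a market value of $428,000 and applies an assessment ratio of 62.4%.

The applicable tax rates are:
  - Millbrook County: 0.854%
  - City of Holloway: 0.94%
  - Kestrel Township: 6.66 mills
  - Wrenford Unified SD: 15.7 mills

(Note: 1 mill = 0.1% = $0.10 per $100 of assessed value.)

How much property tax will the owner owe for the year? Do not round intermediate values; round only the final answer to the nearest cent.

$10,763.00

Assessed value = $428,000 × 0.624 = $267,072
Millbrook County: $267,072 × 0.00854 = $2,280.79488
City of Holloway: $267,072 × 0.0094 = $2,510.4768
Kestrel Township: $267,072 × 0.00666 = $1,778.69952
Wrenford Unified SD: $267,072 × 0.0157 = $4,193.0304
Total = $10,763.0016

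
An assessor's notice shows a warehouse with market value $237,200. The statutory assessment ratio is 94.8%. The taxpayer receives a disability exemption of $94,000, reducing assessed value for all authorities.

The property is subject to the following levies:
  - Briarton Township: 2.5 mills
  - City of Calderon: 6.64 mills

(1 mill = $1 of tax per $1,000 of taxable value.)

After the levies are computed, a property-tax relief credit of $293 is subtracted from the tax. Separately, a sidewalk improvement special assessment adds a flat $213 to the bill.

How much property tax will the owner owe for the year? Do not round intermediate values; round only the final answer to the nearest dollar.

Assessed value = $237,200 × 0.948 = $224,865.6
Taxable value = $224,865.6 − $94,000 = $130,865.6
Briarton Township: $130,865.6 × 0.0025 = $327.164
City of Calderon: $130,865.6 × 0.00664 = $868.947584
Levies subtotal = $1,196.111584
After credit = $1,196.111584 − $293 = $903.111584
Total = $903.111584 + $213 = $1,116.111584

$1,116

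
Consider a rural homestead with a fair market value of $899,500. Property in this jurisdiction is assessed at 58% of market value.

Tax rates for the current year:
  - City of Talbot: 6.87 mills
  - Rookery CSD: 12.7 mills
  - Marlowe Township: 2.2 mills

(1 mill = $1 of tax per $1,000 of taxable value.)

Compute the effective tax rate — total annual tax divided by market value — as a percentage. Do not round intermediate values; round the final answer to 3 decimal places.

1.263%

Assessed value = $899,500 × 0.58 = $521,710
City of Talbot: $521,710 × 0.00687 = $3,584.1477
Rookery CSD: $521,710 × 0.0127 = $6,625.717
Marlowe Township: $521,710 × 0.0022 = $1,147.762
Total tax = $11,357.6267
Effective rate = $11,357.6267 ÷ $899,500 = 1.263% of market value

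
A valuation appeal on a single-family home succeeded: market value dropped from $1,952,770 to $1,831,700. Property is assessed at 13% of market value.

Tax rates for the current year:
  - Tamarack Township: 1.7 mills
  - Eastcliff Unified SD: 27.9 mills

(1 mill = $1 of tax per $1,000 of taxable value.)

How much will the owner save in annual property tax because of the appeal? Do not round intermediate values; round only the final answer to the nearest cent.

Old assessed value = $1,952,770 × 0.13 = $253,860.1
New assessed value = $1,831,700 × 0.13 = $238,121
Combined rate = 0.0017 + 0.0279 = 0.0296
Old tax = $253,860.1 × 0.0296 = $7,514.25896
New tax = $238,121 × 0.0296 = $7,048.3816
Reduction = $7,514.25896 − $7,048.3816 = $465.87736

$465.88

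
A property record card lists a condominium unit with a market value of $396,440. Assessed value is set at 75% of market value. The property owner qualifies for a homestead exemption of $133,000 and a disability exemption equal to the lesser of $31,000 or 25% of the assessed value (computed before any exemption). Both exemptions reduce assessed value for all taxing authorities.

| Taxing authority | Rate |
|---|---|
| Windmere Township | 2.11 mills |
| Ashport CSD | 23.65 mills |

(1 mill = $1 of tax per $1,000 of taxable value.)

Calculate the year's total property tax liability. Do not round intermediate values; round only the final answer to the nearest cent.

Assessed value = $396,440 × 0.75 = $297,330
Disability exemption = min($31,000, 25% × $297,330) = min($31,000, $74,332.5) = $31,000 (dollar cap binds)
Taxable value = $297,330 − $133,000 − $31,000 = $133,330
Windmere Township: $133,330 × 0.00211 = $281.3263
Ashport CSD: $133,330 × 0.02365 = $3,153.2545
Total = $3,434.5808

$3,434.58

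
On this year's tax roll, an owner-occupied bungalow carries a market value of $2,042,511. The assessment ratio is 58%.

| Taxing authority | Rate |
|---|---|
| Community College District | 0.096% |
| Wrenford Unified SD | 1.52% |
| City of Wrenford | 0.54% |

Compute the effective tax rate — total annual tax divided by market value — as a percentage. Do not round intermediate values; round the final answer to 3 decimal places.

Assessed value = $2,042,511 × 0.58 = $1,184,656.38
Community College District: $1,184,656.38 × 0.00096 = $1,137.2701248
Wrenford Unified SD: $1,184,656.38 × 0.0152 = $18,006.776976
City of Wrenford: $1,184,656.38 × 0.0054 = $6,397.144452
Total tax = $25,541.1915528
Effective rate = $25,541.1915528 ÷ $2,042,511 = 1.250% of market value

1.250%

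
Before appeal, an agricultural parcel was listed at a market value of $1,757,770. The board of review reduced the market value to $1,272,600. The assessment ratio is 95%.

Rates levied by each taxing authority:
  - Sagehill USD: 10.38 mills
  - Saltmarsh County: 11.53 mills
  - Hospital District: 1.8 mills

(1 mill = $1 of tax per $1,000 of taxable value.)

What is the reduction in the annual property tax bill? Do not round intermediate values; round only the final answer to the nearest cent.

Old assessed value = $1,757,770 × 0.95 = $1,669,881.5
New assessed value = $1,272,600 × 0.95 = $1,208,970
Combined rate = 0.01038 + 0.01153 + 0.0018 = 0.02371
Old tax = $1,669,881.5 × 0.02371 = $39,592.890365
New tax = $1,208,970 × 0.02371 = $28,664.6787
Reduction = $39,592.890365 − $28,664.6787 = $10,928.211665

$10,928.21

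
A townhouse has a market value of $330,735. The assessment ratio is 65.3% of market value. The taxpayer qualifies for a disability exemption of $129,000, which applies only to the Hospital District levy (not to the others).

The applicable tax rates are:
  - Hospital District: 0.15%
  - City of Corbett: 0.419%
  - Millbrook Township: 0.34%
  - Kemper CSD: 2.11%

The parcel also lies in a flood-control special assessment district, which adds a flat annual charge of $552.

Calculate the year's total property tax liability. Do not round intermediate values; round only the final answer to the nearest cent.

$6,878.63

Assessed value = $330,735 × 0.653 = $215,969.955
Hospital District: ($215,969.955 − $129,000) × 0.0015 = $86,969.955 × 0.0015 = $130.4549325
City of Corbett: $215,969.955 × 0.00419 = $904.91411145
Millbrook Township: $215,969.955 × 0.0034 = $734.297847
Kemper CSD: $215,969.955 × 0.0211 = $4,556.9660505
Levies subtotal = $6,326.63294145
Total = $6,326.63294145 + $552 = $6,878.63294145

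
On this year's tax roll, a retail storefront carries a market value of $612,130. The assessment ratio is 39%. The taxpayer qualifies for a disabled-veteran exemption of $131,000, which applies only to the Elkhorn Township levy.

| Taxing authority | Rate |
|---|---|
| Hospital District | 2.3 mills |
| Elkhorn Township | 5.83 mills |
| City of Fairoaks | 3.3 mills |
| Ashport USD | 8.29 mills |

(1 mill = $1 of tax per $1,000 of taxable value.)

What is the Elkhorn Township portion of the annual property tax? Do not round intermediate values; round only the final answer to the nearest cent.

$628.07

Assessed value = $612,130 × 0.39 = $238,730.7
Elkhorn Township taxable value = $238,730.7 − $131,000 = $107,730.7
Elkhorn Township levy = $107,730.7 × 0.00583 = $628.069981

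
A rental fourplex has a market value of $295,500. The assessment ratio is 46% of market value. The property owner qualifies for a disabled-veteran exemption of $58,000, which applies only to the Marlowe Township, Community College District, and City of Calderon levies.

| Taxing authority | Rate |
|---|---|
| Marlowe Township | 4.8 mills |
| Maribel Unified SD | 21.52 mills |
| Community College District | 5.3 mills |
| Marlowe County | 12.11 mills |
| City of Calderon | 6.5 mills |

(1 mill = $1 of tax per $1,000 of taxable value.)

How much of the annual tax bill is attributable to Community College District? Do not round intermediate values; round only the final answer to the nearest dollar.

$413

Assessed value = $295,500 × 0.46 = $135,930
Community College District taxable value = $135,930 − $58,000 = $77,930
Community College District levy = $77,930 × 0.0053 = $413.029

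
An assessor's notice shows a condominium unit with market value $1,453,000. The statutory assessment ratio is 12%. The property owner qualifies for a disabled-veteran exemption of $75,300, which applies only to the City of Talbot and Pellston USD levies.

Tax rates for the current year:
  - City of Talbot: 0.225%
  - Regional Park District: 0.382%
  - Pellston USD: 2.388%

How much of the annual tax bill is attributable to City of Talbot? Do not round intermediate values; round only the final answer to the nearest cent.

Assessed value = $1,453,000 × 0.12 = $174,360
City of Talbot taxable value = $174,360 − $75,300 = $99,060
City of Talbot levy = $99,060 × 0.00225 = $222.885

$222.89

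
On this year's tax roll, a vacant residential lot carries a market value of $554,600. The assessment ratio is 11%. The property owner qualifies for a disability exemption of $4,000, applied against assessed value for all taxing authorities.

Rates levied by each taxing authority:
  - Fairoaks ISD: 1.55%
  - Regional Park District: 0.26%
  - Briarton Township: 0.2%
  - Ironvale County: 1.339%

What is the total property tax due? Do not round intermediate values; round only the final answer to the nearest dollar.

$1,909

Assessed value = $554,600 × 0.11 = $61,006
Taxable value = $61,006 − $4,000 = $57,006
Fairoaks ISD: $57,006 × 0.0155 = $883.593
Regional Park District: $57,006 × 0.0026 = $148.2156
Briarton Township: $57,006 × 0.002 = $114.012
Ironvale County: $57,006 × 0.01339 = $763.31034
Total = $883.593 + $148.2156 + $114.012 + $763.31034 = $1,909.13094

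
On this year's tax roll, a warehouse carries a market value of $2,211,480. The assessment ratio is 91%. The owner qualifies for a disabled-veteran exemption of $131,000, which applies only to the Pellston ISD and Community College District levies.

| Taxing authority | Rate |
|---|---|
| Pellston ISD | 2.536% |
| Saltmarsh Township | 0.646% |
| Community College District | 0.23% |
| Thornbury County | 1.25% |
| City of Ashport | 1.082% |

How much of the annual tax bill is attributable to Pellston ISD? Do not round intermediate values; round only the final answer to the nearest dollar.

Assessed value = $2,211,480 × 0.91 = $2,012,446.8
Pellston ISD taxable value = $2,012,446.8 − $131,000 = $1,881,446.8
Pellston ISD levy = $1,881,446.8 × 0.02536 = $47,713.490848

$47,713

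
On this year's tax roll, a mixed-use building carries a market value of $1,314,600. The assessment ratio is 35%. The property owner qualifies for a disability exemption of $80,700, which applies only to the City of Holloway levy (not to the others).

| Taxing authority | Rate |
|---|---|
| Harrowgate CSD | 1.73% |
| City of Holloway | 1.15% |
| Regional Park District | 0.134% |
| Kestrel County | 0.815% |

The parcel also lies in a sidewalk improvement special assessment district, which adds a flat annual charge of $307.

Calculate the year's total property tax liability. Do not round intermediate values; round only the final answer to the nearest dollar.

Assessed value = $1,314,600 × 0.35 = $460,110
Harrowgate CSD: $460,110 × 0.0173 = $7,959.903
City of Holloway: ($460,110 − $80,700) × 0.0115 = $379,410 × 0.0115 = $4,363.215
Regional Park District: $460,110 × 0.00134 = $616.5474
Kestrel County: $460,110 × 0.00815 = $3,749.8965
Levies subtotal = $16,689.5619
Total = $16,689.5619 + $307 = $16,996.5619

$16,997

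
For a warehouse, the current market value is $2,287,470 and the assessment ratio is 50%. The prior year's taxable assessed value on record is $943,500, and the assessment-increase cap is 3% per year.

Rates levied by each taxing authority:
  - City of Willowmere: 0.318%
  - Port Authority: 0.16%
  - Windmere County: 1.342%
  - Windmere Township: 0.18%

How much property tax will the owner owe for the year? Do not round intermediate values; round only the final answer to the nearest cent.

Uncapped assessed value = $2,287,470 × 0.5 = $1,143,735
Cap limit = $943,500 × 1.03 = $971,805
Taxable assessed value = min($1,143,735, $971,805) = $971,805 (cap binds)
City of Willowmere: $971,805 × 0.00318 = $3,090.3399
Port Authority: $971,805 × 0.0016 = $1,554.888
Windmere County: $971,805 × 0.01342 = $13,041.6231
Windmere Township: $971,805 × 0.0018 = $1,749.249
Total = $19,436.1

$19,436.10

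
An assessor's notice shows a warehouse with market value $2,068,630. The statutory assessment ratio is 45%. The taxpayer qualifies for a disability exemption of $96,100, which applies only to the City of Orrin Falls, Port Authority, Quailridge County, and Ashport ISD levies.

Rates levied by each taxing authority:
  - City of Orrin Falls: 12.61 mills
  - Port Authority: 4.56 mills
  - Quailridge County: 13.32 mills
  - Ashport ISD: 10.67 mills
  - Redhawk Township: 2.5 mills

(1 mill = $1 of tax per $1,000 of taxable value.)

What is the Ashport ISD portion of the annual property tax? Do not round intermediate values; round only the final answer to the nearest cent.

$8,907.14

Assessed value = $2,068,630 × 0.45 = $930,883.5
Ashport ISD taxable value = $930,883.5 − $96,100 = $834,783.5
Ashport ISD levy = $834,783.5 × 0.01067 = $8,907.139945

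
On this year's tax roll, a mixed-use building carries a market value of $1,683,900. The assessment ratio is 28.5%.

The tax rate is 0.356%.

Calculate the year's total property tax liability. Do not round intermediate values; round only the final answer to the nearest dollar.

$1,708

Assessed value = $1,683,900 × 0.285 = $479,911.5
Tax = $479,911.5 × 0.00356 = $1,708.48494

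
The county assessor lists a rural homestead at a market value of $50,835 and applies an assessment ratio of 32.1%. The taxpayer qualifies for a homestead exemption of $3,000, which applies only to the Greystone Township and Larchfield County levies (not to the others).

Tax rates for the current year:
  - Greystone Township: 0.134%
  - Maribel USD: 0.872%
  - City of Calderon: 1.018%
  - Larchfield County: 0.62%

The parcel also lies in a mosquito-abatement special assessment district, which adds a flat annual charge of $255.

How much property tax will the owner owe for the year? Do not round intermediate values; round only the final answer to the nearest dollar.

$664

Assessed value = $50,835 × 0.321 = $16,318.035
Greystone Township: ($16,318.035 − $3,000) × 0.00134 = $13,318.035 × 0.00134 = $17.8461669
Maribel USD: $16,318.035 × 0.00872 = $142.2932652
City of Calderon: $16,318.035 × 0.01018 = $166.1175963
Larchfield County: ($16,318.035 − $3,000) × 0.0062 = $13,318.035 × 0.0062 = $82.571817
Levies subtotal = $408.8288454
Total = $408.8288454 + $255 = $663.8288454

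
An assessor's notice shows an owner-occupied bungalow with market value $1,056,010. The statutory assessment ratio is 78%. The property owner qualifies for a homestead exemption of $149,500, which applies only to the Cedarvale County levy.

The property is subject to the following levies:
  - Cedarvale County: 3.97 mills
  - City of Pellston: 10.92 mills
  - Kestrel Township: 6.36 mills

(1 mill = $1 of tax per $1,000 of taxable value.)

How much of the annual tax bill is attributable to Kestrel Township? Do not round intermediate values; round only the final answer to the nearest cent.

$5,238.65

Assessed value = $1,056,010 × 0.78 = $823,687.8
Kestrel Township taxable value = $823,687.8 (exemption does not apply)
Kestrel Township levy = $823,687.8 × 0.00636 = $5,238.654408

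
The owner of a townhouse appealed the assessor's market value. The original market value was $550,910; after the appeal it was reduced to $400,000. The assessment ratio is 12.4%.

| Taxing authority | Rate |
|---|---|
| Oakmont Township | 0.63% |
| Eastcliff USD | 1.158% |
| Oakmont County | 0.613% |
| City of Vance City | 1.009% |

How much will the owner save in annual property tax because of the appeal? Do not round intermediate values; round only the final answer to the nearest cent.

Old assessed value = $550,910 × 0.124 = $68,312.84
New assessed value = $400,000 × 0.124 = $49,600
Combined rate = 0.0063 + 0.01158 + 0.00613 + 0.01009 = 0.0341
Old tax = $68,312.84 × 0.0341 = $2,329.467844
New tax = $49,600 × 0.0341 = $1,691.36
Reduction = $2,329.467844 − $1,691.36 = $638.107844

$638.11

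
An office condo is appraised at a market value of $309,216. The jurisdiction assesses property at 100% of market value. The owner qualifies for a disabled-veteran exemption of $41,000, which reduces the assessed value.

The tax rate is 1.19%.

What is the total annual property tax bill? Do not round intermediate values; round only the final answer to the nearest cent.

Assessed value = $309,216 × 1 = $309,216
Taxable value = $309,216 − $41,000 = $268,216
Tax = $268,216 × 0.0119 = $3,191.7704

$3,191.77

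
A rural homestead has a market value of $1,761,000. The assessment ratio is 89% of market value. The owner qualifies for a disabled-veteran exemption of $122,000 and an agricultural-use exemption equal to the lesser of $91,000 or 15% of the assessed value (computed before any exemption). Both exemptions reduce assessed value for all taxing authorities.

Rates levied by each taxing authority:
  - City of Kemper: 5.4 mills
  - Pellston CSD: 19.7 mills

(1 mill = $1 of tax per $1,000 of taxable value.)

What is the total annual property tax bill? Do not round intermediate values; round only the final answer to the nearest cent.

$33,992.68

Assessed value = $1,761,000 × 0.89 = $1,567,290
Agricultural-use exemption = min($91,000, 15% × $1,567,290) = min($91,000, $235,093.5) = $91,000 (dollar cap binds)
Taxable value = $1,567,290 − $122,000 − $91,000 = $1,354,290
City of Kemper: $1,354,290 × 0.0054 = $7,313.166
Pellston CSD: $1,354,290 × 0.0197 = $26,679.513
Total = $33,992.679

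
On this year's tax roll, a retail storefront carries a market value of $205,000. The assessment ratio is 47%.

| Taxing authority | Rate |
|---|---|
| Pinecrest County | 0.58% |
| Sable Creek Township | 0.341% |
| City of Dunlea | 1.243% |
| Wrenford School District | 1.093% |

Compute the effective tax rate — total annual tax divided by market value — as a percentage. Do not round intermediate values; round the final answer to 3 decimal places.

1.531%

Assessed value = $205,000 × 0.47 = $96,350
Pinecrest County: $96,350 × 0.0058 = $558.83
Sable Creek Township: $96,350 × 0.00341 = $328.5535
City of Dunlea: $96,350 × 0.01243 = $1,197.6305
Wrenford School District: $96,350 × 0.01093 = $1,053.1055
Total tax = $3,138.1195
Effective rate = $3,138.1195 ÷ $205,000 = 1.531% of market value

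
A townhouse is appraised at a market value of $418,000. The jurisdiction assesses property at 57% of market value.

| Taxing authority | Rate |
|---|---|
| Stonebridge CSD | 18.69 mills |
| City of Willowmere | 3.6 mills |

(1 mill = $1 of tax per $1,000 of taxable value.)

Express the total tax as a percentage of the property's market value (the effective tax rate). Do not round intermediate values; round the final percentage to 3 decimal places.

1.271%

Assessed value = $418,000 × 0.57 = $238,260
Stonebridge CSD: $238,260 × 0.01869 = $4,453.0794
City of Willowmere: $238,260 × 0.0036 = $857.736
Total tax = $5,310.8154
Effective rate = $5,310.8154 ÷ $418,000 = 1.271% of market value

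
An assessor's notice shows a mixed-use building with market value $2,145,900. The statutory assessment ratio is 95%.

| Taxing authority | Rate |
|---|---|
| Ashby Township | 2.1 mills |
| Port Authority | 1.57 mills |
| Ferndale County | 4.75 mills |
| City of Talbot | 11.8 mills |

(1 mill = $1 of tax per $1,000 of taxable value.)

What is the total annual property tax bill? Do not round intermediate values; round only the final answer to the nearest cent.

$41,220.59

Assessed value = $2,145,900 × 0.95 = $2,038,605
Ashby Township: $2,038,605 × 0.0021 = $4,281.0705
Port Authority: $2,038,605 × 0.00157 = $3,200.60985
Ferndale County: $2,038,605 × 0.00475 = $9,683.37375
City of Talbot: $2,038,605 × 0.0118 = $24,055.539
Total = $4,281.0705 + $3,200.60985 + $9,683.37375 + $24,055.539 = $41,220.5931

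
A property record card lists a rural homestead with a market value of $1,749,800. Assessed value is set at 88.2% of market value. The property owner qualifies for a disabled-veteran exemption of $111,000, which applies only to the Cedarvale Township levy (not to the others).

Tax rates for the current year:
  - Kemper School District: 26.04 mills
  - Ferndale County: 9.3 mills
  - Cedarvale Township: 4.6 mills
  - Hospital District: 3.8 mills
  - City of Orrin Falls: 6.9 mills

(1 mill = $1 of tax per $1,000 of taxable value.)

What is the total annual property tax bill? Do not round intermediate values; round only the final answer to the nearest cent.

$77,643.31

Assessed value = $1,749,800 × 0.882 = $1,543,323.6
Kemper School District: $1,543,323.6 × 0.02604 = $40,188.146544
Ferndale County: $1,543,323.6 × 0.0093 = $14,352.90948
Cedarvale Township: ($1,543,323.6 − $111,000) × 0.0046 = $1,432,323.6 × 0.0046 = $6,588.68856
Hospital District: $1,543,323.6 × 0.0038 = $5,864.62968
City of Orrin Falls: $1,543,323.6 × 0.0069 = $10,648.93284
Total = $77,643.307104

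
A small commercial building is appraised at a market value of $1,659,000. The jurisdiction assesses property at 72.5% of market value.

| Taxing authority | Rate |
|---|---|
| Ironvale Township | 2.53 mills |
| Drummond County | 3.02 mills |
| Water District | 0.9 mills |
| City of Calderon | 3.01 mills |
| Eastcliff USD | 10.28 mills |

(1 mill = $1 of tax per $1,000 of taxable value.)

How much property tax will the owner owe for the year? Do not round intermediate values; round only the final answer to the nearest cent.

$23,742.78

Assessed value = $1,659,000 × 0.725 = $1,202,775
Ironvale Township: $1,202,775 × 0.00253 = $3,043.02075
Drummond County: $1,202,775 × 0.00302 = $3,632.3805
Water District: $1,202,775 × 0.0009 = $1,082.4975
City of Calderon: $1,202,775 × 0.00301 = $3,620.35275
Eastcliff USD: $1,202,775 × 0.01028 = $12,364.527
Total = $3,043.02075 + $3,632.3805 + $1,082.4975 + $3,620.35275 + $12,364.527 = $23,742.7785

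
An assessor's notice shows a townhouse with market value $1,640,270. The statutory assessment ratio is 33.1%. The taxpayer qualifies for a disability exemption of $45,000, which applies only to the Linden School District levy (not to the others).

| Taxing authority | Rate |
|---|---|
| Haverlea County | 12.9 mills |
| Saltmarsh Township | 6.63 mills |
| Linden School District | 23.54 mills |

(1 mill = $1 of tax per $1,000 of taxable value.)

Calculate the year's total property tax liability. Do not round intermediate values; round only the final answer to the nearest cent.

$22,324.67

Assessed value = $1,640,270 × 0.331 = $542,929.37
Haverlea County: $542,929.37 × 0.0129 = $7,003.788873
Saltmarsh Township: $542,929.37 × 0.00663 = $3,599.6217231
Linden School District: ($542,929.37 − $45,000) × 0.02354 = $497,929.37 × 0.02354 = $11,721.2573698
Total = $22,324.6679659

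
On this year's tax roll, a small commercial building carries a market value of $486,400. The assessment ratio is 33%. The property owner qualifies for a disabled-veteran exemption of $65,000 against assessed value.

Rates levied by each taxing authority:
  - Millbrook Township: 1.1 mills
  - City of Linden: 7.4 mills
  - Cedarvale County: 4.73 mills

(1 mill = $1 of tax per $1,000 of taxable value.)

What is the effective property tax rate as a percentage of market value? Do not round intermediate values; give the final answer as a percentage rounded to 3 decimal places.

0.260%

Assessed value = $486,400 × 0.33 = $160,512
Taxable value = $160,512 − $65,000 = $95,512
Millbrook Township: $95,512 × 0.0011 = $105.0632
City of Linden: $95,512 × 0.0074 = $706.7888
Cedarvale County: $95,512 × 0.00473 = $451.77176
Total tax = $1,263.62376
Effective rate = $1,263.62376 ÷ $486,400 = 0.260% of market value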